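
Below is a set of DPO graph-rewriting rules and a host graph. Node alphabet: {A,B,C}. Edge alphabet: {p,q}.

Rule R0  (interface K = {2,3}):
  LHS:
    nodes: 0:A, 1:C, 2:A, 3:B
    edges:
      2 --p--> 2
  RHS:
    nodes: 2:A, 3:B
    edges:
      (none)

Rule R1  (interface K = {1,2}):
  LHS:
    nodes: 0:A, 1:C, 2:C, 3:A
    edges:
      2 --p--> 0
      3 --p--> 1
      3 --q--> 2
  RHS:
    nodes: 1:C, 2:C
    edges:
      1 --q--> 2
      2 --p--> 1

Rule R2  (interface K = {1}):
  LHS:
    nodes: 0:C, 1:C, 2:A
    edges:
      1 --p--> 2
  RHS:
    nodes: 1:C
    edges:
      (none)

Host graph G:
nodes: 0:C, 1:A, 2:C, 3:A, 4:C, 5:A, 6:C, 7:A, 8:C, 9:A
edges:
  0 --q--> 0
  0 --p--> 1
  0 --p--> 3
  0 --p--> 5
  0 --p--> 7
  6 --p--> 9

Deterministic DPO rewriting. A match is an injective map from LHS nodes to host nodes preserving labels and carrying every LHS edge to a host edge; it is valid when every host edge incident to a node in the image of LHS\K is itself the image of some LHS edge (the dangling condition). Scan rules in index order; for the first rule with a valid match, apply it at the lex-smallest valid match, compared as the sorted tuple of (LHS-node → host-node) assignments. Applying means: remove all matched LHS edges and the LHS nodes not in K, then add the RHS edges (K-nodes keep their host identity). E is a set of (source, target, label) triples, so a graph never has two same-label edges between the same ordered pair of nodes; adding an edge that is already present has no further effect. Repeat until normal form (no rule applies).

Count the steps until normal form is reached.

Answer: 3

Steps:
initial: |V|=10 |E|=6  E = 0-q->0 0-p->1 0-p->3 0-p->5 0-p->7 6-p->9
step 1: apply R2 at {0↦2, 1↦0, 2↦1}  → |V|=8 |E|=5  E = 0-q->0 0-p->3 0-p->5 0-p->7 6-p->9
step 2: apply R2 at {0↦4, 1↦0, 2↦3}  → |V|=6 |E|=4  E = 0-q->0 0-p->5 0-p->7 6-p->9
step 3: apply R2 at {0↦8, 1↦0, 2↦5}  → |V|=4 |E|=3  E = 0-q->0 0-p->7 6-p->9
final graph: no rule applies after step 3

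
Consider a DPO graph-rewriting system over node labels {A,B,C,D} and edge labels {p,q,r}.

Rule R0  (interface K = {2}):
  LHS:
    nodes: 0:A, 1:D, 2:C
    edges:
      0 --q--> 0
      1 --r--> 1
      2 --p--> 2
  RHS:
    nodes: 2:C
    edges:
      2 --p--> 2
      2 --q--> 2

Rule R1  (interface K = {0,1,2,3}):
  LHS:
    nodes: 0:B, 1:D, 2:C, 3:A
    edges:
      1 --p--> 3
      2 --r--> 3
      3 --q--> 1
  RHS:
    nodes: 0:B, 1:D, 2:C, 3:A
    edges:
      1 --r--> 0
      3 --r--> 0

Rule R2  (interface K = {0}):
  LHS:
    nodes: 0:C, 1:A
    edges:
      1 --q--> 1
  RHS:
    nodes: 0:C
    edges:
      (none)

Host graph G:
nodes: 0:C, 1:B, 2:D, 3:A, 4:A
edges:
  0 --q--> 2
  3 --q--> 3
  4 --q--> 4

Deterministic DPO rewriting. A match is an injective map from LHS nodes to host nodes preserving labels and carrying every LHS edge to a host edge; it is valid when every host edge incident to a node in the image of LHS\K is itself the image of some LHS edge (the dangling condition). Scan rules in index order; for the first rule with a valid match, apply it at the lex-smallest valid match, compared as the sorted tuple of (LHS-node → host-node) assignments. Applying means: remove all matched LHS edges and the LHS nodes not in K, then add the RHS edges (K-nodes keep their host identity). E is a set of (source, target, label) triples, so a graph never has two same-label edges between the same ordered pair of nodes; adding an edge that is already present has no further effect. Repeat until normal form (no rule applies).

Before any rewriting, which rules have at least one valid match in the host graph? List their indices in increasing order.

R0: no valid match — LHS pattern not found
R1: no valid match — LHS pattern not found
R2: 2 valid matches — {0↦0, 1↦3}, {0↦0, 1↦4}

Answer: [R2]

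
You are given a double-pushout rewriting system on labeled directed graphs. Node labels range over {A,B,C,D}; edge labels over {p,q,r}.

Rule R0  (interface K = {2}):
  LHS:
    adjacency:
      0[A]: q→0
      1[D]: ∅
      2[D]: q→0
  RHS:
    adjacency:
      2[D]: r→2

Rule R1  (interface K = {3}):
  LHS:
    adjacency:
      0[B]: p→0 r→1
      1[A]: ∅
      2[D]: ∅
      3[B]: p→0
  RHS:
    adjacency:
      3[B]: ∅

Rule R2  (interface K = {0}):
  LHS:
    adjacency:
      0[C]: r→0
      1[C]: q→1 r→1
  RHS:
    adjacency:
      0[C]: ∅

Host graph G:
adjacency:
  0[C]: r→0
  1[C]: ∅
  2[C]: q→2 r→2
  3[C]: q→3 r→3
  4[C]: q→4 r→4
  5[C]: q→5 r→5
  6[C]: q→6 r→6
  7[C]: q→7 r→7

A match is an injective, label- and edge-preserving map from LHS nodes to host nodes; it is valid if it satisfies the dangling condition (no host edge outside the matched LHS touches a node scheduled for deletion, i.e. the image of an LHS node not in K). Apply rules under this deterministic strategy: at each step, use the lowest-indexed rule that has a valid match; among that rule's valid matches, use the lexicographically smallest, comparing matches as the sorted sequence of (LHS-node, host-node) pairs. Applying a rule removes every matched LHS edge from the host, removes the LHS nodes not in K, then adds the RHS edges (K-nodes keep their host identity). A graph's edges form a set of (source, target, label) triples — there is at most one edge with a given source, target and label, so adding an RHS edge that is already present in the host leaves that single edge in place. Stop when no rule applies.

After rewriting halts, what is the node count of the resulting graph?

[0] host  ⇒  8 nodes, 13 edges  {0-r->0 2-q->2 2-r->2 3-q->3 3-r->3 4-q->4 4-r->4 5-q->5 5-r->5 6-q->6 6-r->6 7-q->7 7-r->7}
[1] R2 @ {0↦0, 1↦2}  ⇒  7 nodes, 10 edges  {3-q->3 3-r->3 4-q->4 4-r->4 5-q->5 5-r->5 6-q->6 6-r->6 7-q->7 7-r->7}
[2] R2 @ {0↦3, 1↦4}  ⇒  6 nodes, 7 edges  {3-q->3 5-q->5 5-r->5 6-q->6 6-r->6 7-q->7 7-r->7}
[3] R2 @ {0↦5, 1↦6}  ⇒  5 nodes, 4 edges  {3-q->3 5-q->5 7-q->7 7-r->7}
normal form: no rule applies after step 3
NF nodes: {0:C, 1:C, 3:C, 5:C, 7:C}

Answer: 5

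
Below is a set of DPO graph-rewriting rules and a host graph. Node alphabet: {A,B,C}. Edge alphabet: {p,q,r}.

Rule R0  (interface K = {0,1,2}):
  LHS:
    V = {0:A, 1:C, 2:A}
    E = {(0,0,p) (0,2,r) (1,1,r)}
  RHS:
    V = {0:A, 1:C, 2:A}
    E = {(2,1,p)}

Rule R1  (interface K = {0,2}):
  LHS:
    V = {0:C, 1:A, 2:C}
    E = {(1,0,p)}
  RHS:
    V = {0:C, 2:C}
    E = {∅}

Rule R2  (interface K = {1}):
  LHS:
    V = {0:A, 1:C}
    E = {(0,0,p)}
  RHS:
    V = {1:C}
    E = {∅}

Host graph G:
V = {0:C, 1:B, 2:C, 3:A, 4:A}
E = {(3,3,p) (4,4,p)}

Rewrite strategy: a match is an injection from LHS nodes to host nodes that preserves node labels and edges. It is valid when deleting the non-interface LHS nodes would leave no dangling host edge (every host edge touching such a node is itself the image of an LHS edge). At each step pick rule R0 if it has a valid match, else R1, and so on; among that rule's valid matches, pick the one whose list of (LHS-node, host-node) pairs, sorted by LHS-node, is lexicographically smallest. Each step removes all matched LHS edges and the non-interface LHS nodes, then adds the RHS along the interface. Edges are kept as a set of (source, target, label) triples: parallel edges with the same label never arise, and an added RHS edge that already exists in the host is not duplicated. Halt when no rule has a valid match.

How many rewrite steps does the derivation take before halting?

initial: |V|=5 |E|=2  E = 3-p->3 4-p->4
step 1: apply R2 at {0↦3, 1↦0}  → |V|=4 |E|=1  E = 4-p->4
step 2: apply R2 at {0↦4, 1↦0}  → |V|=3 |E|=0  E = ∅
normal form: no rule applies after step 2

Answer: 2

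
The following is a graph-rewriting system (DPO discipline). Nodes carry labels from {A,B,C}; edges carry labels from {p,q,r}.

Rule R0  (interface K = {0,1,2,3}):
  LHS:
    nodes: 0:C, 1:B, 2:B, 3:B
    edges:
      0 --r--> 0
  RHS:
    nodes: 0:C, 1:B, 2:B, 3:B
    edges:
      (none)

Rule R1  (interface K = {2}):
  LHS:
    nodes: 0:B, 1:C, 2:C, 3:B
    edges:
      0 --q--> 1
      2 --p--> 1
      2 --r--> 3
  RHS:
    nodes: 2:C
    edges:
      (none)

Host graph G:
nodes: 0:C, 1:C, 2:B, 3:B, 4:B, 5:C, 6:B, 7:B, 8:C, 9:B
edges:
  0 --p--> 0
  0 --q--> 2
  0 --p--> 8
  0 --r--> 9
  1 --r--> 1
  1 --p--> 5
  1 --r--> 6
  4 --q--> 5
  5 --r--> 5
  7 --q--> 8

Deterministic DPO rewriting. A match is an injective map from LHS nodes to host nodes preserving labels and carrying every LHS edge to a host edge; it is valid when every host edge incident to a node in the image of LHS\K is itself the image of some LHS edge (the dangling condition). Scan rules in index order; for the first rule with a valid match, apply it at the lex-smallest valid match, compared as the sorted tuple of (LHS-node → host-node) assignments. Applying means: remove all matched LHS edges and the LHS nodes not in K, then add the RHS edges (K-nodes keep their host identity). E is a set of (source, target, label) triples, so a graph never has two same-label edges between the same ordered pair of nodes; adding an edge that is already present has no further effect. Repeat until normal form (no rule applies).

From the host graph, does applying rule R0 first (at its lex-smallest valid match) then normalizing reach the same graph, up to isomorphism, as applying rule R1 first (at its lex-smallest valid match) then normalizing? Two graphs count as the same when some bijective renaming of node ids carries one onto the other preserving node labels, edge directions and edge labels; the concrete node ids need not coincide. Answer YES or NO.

branch R0-first: apply at {0↦1, 1↦2, 2↦3, 3↦4} → |E|=9, then 3 more step(s) → NF |V|=4 |E|=2 V={0:C, 1:C, 2:B, 3:B} E=0-p->0 0-q->2
branch R1-first: apply at {0↦7, 1↦8, 2↦0, 3↦9} → |E|=7, then 3 more step(s) → NF |V|=4 |E|=2 V={0:C, 1:C, 2:B, 3:B} E=0-p->0 0-q->2
graphs isomorphic (equal up to label-preserving node renaming)

Answer: YES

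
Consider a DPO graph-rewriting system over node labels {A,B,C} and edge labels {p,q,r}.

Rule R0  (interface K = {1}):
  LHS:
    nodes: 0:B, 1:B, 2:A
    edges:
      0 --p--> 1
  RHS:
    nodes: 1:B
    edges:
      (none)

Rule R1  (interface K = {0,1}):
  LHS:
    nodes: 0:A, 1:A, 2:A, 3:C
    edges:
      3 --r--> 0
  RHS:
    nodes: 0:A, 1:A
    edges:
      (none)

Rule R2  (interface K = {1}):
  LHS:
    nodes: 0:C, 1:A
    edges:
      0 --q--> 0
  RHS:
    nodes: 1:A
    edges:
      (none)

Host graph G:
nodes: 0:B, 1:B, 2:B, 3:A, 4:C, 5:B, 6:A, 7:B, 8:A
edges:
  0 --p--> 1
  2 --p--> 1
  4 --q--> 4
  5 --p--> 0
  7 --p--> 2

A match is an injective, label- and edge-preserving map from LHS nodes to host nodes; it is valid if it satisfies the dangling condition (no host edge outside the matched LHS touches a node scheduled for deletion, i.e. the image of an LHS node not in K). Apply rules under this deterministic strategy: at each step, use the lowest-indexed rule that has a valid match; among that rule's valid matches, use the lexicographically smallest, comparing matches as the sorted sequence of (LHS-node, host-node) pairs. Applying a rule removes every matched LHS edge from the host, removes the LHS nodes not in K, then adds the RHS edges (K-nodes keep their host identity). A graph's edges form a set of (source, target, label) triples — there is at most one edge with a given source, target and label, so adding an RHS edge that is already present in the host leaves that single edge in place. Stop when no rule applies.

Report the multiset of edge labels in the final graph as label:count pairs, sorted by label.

Answer: p:1 q:1

Rewrite trace:
initial: |V|=9 |E|=5  E = 0-p->1 2-p->1 4-q->4 5-p->0 7-p->2
step 1: apply R0 at {0↦5, 1↦0, 2↦3}  → |V|=7 |E|=4  E = 0-p->1 2-p->1 4-q->4 7-p->2
step 2: apply R0 at {0↦0, 1↦1, 2↦6}  → |V|=5 |E|=3  E = 2-p->1 4-q->4 7-p->2
step 3: apply R0 at {0↦7, 1↦2, 2↦8}  → |V|=3 |E|=2  E = 2-p->1 4-q->4
halt: no rule applies after step 3
NF edges: [(2, 1, 'p'), (4, 4, 'q')]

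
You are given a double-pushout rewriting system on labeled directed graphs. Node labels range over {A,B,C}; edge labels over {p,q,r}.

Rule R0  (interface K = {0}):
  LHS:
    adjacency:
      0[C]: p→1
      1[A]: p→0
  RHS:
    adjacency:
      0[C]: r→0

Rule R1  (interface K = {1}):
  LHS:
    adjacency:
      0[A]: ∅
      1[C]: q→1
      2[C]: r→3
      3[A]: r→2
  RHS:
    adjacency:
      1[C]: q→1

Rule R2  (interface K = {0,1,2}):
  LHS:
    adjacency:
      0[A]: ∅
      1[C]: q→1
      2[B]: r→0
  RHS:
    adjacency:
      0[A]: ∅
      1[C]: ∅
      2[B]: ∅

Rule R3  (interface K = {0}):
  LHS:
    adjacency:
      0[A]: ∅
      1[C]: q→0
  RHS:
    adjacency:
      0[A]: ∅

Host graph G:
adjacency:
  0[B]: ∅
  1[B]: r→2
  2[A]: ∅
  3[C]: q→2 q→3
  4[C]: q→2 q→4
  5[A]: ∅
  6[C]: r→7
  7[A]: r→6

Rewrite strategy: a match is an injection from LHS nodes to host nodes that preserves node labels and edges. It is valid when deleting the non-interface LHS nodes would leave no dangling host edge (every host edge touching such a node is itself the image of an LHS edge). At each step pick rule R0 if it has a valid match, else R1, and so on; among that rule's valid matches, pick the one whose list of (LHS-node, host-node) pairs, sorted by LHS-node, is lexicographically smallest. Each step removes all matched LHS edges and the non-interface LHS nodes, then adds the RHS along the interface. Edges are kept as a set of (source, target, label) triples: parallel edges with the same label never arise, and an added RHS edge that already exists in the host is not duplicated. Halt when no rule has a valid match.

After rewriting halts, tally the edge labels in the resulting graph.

Answer: q:2

Steps:
start.  V:8 E:7  edges: 1-r->2 3-q->2 3-q->3 4-q->2 4-q->4 6-r->7 7-r->6
1. fire R1 via {0↦5, 1↦3, 2↦6, 3↦7}  →  V:5 E:5  edges: 1-r->2 3-q->2 3-q->3 4-q->2 4-q->4
2. fire R2 via {0↦2, 1↦3, 2↦1}  →  V:5 E:3  edges: 3-q->2 4-q->2 4-q->4
3. fire R3 via {0↦2, 1↦3}  →  V:4 E:2  edges: 4-q->2 4-q->4
final graph: no rule applies after step 3
NF edges: [(4, 2, 'q'), (4, 4, 'q')]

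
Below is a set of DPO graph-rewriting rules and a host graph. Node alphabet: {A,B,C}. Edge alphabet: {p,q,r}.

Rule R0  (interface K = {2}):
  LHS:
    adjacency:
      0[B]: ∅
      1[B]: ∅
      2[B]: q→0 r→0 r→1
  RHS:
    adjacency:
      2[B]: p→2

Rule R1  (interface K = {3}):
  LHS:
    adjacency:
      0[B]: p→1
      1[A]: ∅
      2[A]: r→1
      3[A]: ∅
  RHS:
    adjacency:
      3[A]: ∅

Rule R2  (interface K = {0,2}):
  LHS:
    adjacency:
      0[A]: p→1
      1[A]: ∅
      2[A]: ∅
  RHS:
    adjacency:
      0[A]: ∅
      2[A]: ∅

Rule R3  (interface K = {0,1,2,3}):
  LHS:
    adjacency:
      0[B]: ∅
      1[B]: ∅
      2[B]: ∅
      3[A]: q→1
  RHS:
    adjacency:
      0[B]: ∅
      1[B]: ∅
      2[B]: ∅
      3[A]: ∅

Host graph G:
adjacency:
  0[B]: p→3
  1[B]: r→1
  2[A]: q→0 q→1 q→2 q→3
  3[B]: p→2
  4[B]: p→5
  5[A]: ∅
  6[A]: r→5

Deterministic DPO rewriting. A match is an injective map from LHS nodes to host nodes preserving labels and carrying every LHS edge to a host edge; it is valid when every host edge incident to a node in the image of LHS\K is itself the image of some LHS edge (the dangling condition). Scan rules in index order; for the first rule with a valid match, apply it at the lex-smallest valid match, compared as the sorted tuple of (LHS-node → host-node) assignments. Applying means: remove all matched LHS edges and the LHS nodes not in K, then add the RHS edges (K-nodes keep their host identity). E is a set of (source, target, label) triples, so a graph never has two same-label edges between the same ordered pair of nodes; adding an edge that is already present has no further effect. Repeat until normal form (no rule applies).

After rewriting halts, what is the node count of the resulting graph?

Answer: 4

Derivation:
initial: |V|=7 |E|=9  E = 0-p->3 1-r->1 2-q->0 2-q->1 2-q->2 2-q->3 3-p->2 4-p->5 6-r->5
step 1: apply R1 at {0↦4, 1↦5, 2↦6, 3↦2}  → |V|=4 |E|=7  E = 0-p->3 1-r->1 2-q->0 2-q->1 2-q->2 2-q->3 3-p->2
step 2: apply R3 at {0↦0, 1↦1, 2↦3, 3↦2}  → |V|=4 |E|=6  E = 0-p->3 1-r->1 2-q->0 2-q->2 2-q->3 3-p->2
step 3: apply R3 at {0↦0, 1↦3, 2↦1, 3↦2}  → |V|=4 |E|=5  E = 0-p->3 1-r->1 2-q->0 2-q->2 3-p->2
step 4: apply R3 at {0↦1, 1↦0, 2↦3, 3↦2}  → |V|=4 |E|=4  E = 0-p->3 1-r->1 2-q->2 3-p->2
final graph: no rule applies after step 4
NF nodes: {0:B, 1:B, 2:A, 3:B}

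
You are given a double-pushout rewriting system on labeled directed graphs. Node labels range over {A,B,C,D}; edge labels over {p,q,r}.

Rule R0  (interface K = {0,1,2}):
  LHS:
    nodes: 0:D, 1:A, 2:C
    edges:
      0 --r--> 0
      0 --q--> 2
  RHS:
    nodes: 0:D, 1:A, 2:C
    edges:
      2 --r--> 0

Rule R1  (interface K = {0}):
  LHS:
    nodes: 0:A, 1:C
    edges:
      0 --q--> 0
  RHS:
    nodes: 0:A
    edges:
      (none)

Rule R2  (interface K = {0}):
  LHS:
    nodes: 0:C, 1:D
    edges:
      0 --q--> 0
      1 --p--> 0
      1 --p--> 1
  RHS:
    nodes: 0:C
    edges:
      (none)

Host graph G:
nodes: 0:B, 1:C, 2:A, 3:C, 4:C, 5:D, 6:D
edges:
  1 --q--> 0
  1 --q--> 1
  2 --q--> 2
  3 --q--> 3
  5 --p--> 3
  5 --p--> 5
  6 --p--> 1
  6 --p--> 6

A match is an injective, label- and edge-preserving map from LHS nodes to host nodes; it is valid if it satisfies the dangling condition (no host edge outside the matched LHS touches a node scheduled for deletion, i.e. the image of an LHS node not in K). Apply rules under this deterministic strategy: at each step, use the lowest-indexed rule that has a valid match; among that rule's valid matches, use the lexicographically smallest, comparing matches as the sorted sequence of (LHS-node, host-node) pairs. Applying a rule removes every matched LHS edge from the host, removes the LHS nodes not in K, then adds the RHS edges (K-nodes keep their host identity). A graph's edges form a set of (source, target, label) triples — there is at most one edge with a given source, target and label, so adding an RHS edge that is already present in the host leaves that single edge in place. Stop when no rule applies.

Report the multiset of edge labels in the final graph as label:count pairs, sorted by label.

Answer: q:1

Derivation:
[0] host  ⇒  7 nodes, 8 edges  {1-q->0 1-q->1 2-q->2 3-q->3 5-p->3 5-p->5 6-p->1 6-p->6}
[1] R1 @ {0↦2, 1↦4}  ⇒  6 nodes, 7 edges  {1-q->0 1-q->1 3-q->3 5-p->3 5-p->5 6-p->1 6-p->6}
[2] R2 @ {0↦1, 1↦6}  ⇒  5 nodes, 4 edges  {1-q->0 3-q->3 5-p->3 5-p->5}
[3] R2 @ {0↦3, 1↦5}  ⇒  4 nodes, 1 edges  {1-q->0}
final graph: no rule applies after step 3
NF edges: [(1, 0, 'q')]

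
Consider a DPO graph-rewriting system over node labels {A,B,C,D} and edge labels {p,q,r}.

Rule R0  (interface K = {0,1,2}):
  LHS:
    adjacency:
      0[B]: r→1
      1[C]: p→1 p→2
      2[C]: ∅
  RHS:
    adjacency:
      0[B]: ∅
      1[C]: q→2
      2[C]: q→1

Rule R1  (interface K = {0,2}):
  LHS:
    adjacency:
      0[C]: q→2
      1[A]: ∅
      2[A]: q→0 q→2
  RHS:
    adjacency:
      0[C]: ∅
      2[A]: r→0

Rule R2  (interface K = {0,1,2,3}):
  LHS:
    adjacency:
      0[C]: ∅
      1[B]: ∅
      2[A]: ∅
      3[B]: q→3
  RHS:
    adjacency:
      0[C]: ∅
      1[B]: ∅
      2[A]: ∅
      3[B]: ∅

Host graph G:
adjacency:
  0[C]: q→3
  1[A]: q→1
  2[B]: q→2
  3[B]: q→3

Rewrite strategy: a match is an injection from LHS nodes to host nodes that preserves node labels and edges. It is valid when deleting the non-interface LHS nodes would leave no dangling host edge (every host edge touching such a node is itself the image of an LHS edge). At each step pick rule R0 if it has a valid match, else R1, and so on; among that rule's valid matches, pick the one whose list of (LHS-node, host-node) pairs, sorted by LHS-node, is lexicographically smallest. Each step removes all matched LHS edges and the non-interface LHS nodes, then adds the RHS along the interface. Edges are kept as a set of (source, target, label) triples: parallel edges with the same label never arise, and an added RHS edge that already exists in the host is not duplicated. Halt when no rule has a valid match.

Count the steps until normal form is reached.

Answer: 2

Rewrite trace:
initial: |V|=4 |E|=4  E = 0-q->3 1-q->1 2-q->2 3-q->3
step 1: apply R2 at {0↦0, 1↦2, 2↦1, 3↦3}  → |V|=4 |E|=3  E = 0-q->3 1-q->1 2-q->2
step 2: apply R2 at {0↦0, 1↦3, 2↦1, 3↦2}  → |V|=4 |E|=2  E = 0-q->3 1-q->1
halt: no rule applies after step 2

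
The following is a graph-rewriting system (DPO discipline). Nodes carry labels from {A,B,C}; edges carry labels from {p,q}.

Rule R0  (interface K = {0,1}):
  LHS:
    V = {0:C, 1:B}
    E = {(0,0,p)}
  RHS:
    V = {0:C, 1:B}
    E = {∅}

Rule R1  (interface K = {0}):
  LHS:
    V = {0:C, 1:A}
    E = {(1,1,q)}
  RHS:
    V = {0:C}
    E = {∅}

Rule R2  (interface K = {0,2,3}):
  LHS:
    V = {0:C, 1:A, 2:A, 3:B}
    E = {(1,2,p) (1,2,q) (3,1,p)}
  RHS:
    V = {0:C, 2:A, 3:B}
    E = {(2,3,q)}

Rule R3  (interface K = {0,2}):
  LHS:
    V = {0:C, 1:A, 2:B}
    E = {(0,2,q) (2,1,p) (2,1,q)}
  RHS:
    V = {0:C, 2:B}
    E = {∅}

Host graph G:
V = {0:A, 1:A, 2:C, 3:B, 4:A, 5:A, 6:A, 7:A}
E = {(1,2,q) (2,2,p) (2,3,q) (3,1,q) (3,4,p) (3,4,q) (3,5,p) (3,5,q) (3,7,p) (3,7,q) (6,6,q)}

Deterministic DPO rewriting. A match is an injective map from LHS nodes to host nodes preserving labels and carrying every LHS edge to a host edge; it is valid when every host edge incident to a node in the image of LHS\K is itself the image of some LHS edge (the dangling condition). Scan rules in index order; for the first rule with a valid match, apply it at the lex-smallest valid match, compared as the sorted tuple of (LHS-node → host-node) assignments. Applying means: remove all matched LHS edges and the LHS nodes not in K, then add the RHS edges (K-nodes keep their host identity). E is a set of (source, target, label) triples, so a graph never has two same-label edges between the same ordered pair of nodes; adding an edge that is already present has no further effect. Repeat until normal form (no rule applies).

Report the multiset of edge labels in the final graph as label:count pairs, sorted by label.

start.  V:8 E:11  edges: 1-q->2 2-p->2 2-q->3 3-q->1 3-p->4 3-q->4 3-p->5 3-q->5 3-p->7 3-q->7 6-q->6
1. fire R0 via {0↦2, 1↦3}  →  V:8 E:10  edges: 1-q->2 2-q->3 3-q->1 3-p->4 3-q->4 3-p->5 3-q->5 3-p->7 3-q->7 6-q->6
2. fire R1 via {0↦2, 1↦6}  →  V:7 E:9  edges: 1-q->2 2-q->3 3-q->1 3-p->4 3-q->4 3-p->5 3-q->5 3-p->7 3-q->7
3. fire R3 via {0↦2, 1↦4, 2↦3}  →  V:6 E:6  edges: 1-q->2 3-q->1 3-p->5 3-q->5 3-p->7 3-q->7
final graph: no rule applies after step 3
NF edges: [(1, 2, 'q'), (3, 1, 'q'), (3, 5, 'p'), (3, 5, 'q'), (3, 7, 'p'), (3, 7, 'q')]

Answer: p:2 q:4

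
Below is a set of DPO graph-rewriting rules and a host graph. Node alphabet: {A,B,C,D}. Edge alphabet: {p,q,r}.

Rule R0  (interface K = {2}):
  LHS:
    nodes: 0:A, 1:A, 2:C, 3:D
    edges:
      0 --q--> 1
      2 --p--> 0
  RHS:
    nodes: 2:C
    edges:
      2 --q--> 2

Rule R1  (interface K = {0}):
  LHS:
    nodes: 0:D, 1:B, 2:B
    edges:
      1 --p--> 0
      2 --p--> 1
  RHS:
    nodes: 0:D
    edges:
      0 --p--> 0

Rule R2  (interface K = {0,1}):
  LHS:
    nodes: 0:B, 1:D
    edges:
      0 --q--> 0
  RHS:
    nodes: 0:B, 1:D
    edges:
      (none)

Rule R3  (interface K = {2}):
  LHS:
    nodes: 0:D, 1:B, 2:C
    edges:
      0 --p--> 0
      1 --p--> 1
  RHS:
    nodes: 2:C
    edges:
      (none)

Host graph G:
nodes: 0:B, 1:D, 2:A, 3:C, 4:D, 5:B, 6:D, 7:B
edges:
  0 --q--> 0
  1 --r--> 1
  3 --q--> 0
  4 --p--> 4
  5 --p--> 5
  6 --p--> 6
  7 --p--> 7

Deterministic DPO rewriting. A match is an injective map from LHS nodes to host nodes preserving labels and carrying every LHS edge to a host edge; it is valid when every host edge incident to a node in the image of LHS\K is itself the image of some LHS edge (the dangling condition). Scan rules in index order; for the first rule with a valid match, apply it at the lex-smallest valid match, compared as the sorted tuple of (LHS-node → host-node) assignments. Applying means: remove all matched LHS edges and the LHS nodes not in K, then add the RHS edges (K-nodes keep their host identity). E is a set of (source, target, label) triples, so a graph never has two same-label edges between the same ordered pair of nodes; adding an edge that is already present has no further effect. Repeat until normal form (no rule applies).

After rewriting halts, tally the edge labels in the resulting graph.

Answer: q:1 r:1

Rewrite trace:
initial: |V|=8 |E|=7  E = 0-q->0 1-r->1 3-q->0 4-p->4 5-p->5 6-p->6 7-p->7
step 1: apply R2 at {0↦0, 1↦1}  → |V|=8 |E|=6  E = 1-r->1 3-q->0 4-p->4 5-p->5 6-p->6 7-p->7
step 2: apply R3 at {0↦4, 1↦5, 2↦3}  → |V|=6 |E|=4  E = 1-r->1 3-q->0 6-p->6 7-p->7
step 3: apply R3 at {0↦6, 1↦7, 2↦3}  → |V|=4 |E|=2  E = 1-r->1 3-q->0
halt: no rule applies after step 3
NF edges: [(1, 1, 'r'), (3, 0, 'q')]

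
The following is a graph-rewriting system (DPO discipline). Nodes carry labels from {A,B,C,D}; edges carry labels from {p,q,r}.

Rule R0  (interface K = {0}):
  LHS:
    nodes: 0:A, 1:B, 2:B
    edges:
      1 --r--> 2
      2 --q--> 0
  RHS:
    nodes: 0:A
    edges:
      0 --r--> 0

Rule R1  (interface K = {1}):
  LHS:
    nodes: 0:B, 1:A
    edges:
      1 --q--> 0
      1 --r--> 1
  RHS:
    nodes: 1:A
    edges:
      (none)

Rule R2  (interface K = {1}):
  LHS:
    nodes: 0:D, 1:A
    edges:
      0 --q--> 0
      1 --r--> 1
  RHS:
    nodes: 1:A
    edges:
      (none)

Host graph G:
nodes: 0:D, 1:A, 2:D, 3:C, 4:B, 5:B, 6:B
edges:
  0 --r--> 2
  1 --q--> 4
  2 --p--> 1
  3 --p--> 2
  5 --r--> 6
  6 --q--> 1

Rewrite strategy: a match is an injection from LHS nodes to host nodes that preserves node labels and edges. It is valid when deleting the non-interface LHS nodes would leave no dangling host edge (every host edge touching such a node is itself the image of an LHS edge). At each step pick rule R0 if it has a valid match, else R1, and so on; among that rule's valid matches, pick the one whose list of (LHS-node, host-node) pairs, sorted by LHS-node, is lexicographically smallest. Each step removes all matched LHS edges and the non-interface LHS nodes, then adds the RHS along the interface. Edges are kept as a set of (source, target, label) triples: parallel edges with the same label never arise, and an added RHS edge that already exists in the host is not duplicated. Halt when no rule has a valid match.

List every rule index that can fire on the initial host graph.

Answer: [R0]

Derivation:
R0: 1 valid match — {0↦1, 1↦5, 2↦6}
R1: no valid match — LHS pattern not found
R2: no valid match — LHS pattern not found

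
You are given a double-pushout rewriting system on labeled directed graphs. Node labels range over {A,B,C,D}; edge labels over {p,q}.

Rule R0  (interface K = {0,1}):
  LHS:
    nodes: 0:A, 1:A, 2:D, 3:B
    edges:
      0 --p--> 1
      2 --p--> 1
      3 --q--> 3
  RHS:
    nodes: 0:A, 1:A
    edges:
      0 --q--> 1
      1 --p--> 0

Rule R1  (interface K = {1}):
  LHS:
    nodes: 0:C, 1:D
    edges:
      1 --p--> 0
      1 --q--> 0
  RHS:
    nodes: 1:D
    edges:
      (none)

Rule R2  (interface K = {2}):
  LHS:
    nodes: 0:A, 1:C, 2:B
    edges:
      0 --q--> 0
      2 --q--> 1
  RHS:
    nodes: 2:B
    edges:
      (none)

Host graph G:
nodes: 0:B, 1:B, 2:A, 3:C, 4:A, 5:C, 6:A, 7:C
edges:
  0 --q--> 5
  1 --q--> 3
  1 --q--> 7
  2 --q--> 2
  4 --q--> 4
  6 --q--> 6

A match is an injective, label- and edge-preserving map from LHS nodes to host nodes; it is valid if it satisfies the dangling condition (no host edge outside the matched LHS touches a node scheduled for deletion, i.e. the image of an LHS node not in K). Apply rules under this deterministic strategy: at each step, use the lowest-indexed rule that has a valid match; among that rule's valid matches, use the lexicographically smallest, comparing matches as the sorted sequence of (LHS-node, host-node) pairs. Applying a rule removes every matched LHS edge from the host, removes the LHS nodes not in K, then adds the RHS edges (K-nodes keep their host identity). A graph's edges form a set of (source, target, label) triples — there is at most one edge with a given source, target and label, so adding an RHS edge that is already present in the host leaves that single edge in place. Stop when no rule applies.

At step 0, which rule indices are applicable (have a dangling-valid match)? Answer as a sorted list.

R0: no valid match — LHS pattern not found
R1: no valid match — LHS pattern not found
R2: 9 valid matches — {0↦2, 1↦3, 2↦1}, {0↦2, 1↦5, 2↦0}, {0↦2, 1↦7, 2↦1} (+6 more)

Answer: [R2]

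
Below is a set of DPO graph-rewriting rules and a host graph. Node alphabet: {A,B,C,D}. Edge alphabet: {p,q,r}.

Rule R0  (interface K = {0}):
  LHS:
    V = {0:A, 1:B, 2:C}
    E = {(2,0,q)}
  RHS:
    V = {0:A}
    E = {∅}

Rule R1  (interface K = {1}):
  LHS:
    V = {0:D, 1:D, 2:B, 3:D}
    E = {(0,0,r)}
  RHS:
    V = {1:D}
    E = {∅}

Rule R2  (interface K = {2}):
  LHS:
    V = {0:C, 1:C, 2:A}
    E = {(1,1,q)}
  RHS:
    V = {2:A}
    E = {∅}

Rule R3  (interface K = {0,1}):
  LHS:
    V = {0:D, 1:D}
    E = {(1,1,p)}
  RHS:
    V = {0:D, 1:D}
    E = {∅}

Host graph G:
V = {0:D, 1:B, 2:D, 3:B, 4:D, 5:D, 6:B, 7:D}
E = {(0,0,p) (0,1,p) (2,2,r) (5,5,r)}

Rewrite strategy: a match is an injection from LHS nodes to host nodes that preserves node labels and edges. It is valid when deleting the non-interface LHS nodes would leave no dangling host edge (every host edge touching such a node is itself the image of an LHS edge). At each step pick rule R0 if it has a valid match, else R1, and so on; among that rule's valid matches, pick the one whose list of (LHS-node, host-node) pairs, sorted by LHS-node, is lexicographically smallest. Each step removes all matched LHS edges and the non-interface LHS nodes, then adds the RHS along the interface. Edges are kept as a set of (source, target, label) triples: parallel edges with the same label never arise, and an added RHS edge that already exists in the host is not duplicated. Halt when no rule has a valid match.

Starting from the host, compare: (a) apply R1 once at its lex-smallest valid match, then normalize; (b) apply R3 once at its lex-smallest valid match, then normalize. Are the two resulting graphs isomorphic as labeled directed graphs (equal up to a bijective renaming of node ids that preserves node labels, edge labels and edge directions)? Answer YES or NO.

branch R1-first: apply at {0↦2, 1↦0, 2↦3, 3↦4} → |E|=3, then 1 more step(s) → NF |V|=2 |E|=2 V={0:D, 1:B} E=0-p->0 0-p->1
branch R3-first: apply at {0↦2, 1↦0} → |E|=3, then 2 more step(s) → NF |V|=2 |E|=1 V={0:D, 1:B} E=0-p->1
graphs not isomorphic

Answer: NO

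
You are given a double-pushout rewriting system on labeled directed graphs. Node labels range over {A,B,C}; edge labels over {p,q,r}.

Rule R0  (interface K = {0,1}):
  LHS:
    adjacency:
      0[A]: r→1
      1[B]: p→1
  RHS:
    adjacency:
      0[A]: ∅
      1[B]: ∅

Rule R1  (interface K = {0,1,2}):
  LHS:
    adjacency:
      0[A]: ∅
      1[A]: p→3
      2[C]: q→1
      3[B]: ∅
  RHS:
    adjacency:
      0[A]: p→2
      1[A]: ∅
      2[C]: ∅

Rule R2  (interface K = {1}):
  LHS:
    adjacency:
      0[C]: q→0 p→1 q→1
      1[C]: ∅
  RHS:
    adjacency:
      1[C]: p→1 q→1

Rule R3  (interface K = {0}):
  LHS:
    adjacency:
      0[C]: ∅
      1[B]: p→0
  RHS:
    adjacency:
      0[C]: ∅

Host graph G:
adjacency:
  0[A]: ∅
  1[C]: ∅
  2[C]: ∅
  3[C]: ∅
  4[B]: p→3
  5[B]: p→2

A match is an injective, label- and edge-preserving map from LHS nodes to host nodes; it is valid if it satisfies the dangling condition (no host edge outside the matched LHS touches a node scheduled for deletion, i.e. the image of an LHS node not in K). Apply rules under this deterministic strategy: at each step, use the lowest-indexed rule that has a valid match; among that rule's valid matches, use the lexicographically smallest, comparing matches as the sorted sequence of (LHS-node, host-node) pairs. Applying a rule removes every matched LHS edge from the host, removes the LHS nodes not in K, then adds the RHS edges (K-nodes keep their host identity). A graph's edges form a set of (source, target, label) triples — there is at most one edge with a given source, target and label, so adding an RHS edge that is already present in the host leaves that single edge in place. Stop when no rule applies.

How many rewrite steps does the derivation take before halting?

Answer: 2

Derivation:
start.  V:6 E:2  edges: 4-p->3 5-p->2
1. fire R3 via {0↦2, 1↦5}  →  V:5 E:1  edges: 4-p->3
2. fire R3 via {0↦3, 1↦4}  →  V:4 E:0  edges: ∅
final graph: no rule applies after step 2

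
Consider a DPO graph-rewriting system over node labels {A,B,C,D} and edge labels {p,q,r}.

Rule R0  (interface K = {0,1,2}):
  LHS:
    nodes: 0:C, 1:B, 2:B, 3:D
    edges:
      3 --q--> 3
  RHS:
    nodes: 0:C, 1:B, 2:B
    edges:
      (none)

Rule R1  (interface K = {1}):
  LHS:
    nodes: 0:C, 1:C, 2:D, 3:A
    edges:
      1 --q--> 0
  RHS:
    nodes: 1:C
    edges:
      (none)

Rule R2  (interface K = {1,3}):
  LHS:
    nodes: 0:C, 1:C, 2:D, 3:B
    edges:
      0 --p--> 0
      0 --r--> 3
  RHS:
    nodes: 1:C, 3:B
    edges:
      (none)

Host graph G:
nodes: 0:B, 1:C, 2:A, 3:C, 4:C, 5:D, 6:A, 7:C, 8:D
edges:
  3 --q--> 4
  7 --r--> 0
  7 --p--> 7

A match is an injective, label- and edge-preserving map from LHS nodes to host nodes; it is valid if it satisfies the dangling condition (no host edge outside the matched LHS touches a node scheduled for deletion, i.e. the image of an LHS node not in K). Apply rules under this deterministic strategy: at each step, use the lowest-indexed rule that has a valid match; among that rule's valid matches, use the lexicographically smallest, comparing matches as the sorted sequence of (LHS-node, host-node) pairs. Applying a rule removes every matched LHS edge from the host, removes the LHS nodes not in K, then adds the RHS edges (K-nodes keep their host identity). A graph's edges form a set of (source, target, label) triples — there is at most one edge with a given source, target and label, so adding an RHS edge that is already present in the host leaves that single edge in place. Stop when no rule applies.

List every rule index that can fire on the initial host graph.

R0: no valid match — LHS pattern not found
R1: 4 valid matches — {0↦4, 1↦3, 2↦5, 3↦2}, {0↦4, 1↦3, 2↦5, 3↦6}, {0↦4, 1↦3, 2↦8, 3↦2} (+1 more)
R2: 6 valid matches — {0↦7, 1↦1, 2↦5, 3↦0}, {0↦7, 1↦1, 2↦8, 3↦0}, {0↦7, 1↦3, 2↦5, 3↦0} (+3 more)

Answer: [R1,R2]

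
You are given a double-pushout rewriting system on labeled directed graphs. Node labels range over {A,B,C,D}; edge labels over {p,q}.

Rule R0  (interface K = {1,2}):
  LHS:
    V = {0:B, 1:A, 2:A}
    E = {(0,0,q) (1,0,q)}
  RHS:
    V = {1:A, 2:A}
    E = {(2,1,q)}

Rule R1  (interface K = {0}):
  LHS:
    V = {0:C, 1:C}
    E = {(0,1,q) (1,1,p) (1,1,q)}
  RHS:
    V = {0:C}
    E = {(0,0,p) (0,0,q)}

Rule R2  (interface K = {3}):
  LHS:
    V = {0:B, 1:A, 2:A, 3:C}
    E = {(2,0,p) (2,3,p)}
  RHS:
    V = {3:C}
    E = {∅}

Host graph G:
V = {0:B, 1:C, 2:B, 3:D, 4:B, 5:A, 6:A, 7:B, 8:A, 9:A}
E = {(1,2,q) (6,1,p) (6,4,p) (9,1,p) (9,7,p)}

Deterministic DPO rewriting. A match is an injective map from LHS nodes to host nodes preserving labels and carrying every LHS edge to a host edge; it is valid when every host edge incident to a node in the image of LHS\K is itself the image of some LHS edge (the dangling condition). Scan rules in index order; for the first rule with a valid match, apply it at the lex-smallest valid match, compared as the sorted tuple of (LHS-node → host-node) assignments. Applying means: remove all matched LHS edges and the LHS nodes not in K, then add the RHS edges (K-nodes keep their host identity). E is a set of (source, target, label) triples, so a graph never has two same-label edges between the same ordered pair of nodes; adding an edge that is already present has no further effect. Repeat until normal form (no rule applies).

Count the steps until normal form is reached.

[0] host  ⇒  10 nodes, 5 edges  {1-q->2 6-p->1 6-p->4 9-p->1 9-p->7}
[1] R2 @ {0↦4, 1↦5, 2↦6, 3↦1}  ⇒  7 nodes, 3 edges  {1-q->2 9-p->1 9-p->7}
[2] R2 @ {0↦7, 1↦8, 2↦9, 3↦1}  ⇒  4 nodes, 1 edges  {1-q->2}
halt: no rule applies after step 2

Answer: 2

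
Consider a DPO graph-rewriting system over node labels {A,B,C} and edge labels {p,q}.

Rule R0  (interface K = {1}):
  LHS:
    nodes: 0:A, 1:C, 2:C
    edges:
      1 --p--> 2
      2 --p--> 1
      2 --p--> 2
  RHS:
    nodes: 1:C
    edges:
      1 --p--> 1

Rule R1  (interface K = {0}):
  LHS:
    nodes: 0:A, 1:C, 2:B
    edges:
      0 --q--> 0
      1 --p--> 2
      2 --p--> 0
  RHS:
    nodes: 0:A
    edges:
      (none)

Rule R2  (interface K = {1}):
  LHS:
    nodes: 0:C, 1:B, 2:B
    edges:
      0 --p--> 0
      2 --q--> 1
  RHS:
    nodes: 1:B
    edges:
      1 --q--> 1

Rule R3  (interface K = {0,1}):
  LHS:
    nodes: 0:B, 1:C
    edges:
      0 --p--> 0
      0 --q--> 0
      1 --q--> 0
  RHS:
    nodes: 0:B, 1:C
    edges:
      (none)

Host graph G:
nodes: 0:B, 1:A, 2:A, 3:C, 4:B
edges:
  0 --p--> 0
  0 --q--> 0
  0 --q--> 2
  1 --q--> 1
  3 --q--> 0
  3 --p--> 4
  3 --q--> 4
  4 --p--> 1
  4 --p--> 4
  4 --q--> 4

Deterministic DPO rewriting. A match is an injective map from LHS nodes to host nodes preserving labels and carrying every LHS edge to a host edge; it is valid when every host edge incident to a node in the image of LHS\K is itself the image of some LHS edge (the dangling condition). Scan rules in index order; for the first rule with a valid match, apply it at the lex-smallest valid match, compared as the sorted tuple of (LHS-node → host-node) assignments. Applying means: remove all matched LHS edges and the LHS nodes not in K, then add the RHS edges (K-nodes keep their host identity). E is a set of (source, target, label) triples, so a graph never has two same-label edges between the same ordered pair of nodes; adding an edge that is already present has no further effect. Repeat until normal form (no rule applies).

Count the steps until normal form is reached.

start.  V:5 E:10  edges: 0-p->0 0-q->0 0-q->2 1-q->1 3-q->0 3-p->4 3-q->4 4-p->1 4-p->4 4-q->4
1. fire R3 via {0↦0, 1↦3}  →  V:5 E:7  edges: 0-q->2 1-q->1 3-p->4 3-q->4 4-p->1 4-p->4 4-q->4
2. fire R3 via {0↦4, 1↦3}  →  V:5 E:4  edges: 0-q->2 1-q->1 3-p->4 4-p->1
3. fire R1 via {0↦1, 1↦3, 2↦4}  →  V:3 E:1  edges: 0-q->2
normal form: no rule applies after step 3

Answer: 3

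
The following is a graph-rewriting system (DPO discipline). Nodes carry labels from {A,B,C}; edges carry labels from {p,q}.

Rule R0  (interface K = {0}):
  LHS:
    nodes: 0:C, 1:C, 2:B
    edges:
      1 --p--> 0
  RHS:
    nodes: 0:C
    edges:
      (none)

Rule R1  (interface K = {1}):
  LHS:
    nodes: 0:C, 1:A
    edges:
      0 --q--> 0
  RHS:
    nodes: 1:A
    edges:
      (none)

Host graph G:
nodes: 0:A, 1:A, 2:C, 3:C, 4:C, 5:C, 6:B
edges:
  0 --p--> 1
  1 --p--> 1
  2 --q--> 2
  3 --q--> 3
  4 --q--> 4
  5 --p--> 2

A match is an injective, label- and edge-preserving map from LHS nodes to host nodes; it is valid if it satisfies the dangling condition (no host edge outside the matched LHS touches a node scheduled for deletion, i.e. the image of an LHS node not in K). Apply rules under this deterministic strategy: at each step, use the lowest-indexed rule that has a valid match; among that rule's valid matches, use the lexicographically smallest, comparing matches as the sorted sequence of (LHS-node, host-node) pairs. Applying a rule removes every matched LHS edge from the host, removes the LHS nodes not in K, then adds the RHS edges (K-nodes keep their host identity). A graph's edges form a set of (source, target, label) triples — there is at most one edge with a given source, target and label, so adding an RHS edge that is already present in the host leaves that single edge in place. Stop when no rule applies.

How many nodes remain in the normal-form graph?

start.  V:7 E:6  edges: 0-p->1 1-p->1 2-q->2 3-q->3 4-q->4 5-p->2
1. fire R0 via {0↦2, 1↦5, 2↦6}  →  V:5 E:5  edges: 0-p->1 1-p->1 2-q->2 3-q->3 4-q->4
2. fire R1 via {0↦2, 1↦0}  →  V:4 E:4  edges: 0-p->1 1-p->1 3-q->3 4-q->4
3. fire R1 via {0↦3, 1↦0}  →  V:3 E:3  edges: 0-p->1 1-p->1 4-q->4
4. fire R1 via {0↦4, 1↦0}  →  V:2 E:2  edges: 0-p->1 1-p->1
normal form: no rule applies after step 4
NF nodes: {0:A, 1:A}

Answer: 2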